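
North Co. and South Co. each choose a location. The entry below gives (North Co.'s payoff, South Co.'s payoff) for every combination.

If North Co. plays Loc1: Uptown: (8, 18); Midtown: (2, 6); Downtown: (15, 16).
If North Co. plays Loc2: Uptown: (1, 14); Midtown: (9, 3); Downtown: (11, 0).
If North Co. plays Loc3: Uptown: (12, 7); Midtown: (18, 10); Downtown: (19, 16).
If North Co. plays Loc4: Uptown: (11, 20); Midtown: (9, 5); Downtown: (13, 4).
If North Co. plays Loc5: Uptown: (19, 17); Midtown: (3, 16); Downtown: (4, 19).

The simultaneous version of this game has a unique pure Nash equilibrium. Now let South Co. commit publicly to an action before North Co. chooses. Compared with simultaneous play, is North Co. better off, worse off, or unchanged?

unchanged

North Co. best-responds to each possible South Co. move:
- Uptown: BR = Loc5, leader payoff 17.
- Midtown: BR = Loc3, leader payoff 10.
- Downtown: BR = Loc3, leader payoff 16.
South Co.'s induced payoffs are 17, 10, 16, so South Co. commits to Uptown. Subgame-perfect outcome: (Loc5, Uptown) with payoffs (19, 17).
For the simultaneous game, intersect best replies.
North Co.'s best replies: Uptown→Loc5; Midtown→Loc3; Downtown→Loc3.
South Co.'s best replies: Loc1→Uptown; Loc2→Uptown; Loc3→Downtown; Loc4→Uptown; Loc5→Downtown.
The unique mutual best reply is (Loc3, Downtown), giving (19, 16).
North Co. earns 19 sequentially versus 19 at the Nash outcome: unchanged.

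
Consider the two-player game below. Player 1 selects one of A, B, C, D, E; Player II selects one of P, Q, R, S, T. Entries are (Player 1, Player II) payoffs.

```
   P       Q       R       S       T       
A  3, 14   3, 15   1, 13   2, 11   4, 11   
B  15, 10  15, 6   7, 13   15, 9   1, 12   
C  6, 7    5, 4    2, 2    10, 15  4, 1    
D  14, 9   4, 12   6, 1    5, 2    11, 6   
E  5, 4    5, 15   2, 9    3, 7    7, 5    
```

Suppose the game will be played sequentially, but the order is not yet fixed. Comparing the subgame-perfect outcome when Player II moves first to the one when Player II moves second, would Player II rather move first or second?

If Player 1 leads: Player II's best replies are A→Q, B→R, C→S, D→Q, E→Q; Player 1's induced payoffs 3, 7, 10, 4, 5; outcome (C, S), payoffs (10, 15).
If Player II leads: Player 1's best replies are P→B, Q→B, R→B, S→B, T→D; Player II's induced payoffs 10, 6, 13, 9, 6; outcome (B, R), payoffs (7, 13).
Player II gets 13 moving first and 15 moving second, so Player II prefers to move second.

second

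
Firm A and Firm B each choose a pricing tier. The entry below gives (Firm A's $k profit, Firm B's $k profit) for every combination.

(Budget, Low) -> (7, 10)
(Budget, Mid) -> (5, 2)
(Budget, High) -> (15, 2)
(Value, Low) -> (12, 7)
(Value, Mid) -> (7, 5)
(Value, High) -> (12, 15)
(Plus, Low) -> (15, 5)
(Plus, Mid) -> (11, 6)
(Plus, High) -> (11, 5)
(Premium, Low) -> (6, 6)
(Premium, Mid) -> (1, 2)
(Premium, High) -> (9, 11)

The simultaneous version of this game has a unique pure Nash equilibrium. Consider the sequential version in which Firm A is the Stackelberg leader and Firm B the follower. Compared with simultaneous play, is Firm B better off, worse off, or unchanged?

better off

Backward induction with Firm A moving first.
- Budget: Firm B compares 10, 2, 2 and picks Low; Firm A would get 7.
- Value: Firm B compares 7, 5, 15 and picks High; Firm A would get 12.
- Plus: Firm B compares 5, 6, 5 and picks Mid; Firm A would get 11.
- Premium: Firm B compares 6, 2, 11 and picks High; Firm A would get 9.
Maximizing over 7, 12, 11, 9, Firm A chooses Value. Subgame-perfect outcome: (Value, High) with payoffs (12, 15).
For the simultaneous game, intersect best replies.
Firm A's best replies: Low→Plus; Mid→Plus; High→Budget.
Firm B's best replies: Budget→Low; Value→High; Plus→Mid; Premium→High.
Only (Plus, Mid) has each player best-responding; Nash payoffs (11, 6).
Firm B earns 15 sequentially versus 6 at the Nash outcome: better off.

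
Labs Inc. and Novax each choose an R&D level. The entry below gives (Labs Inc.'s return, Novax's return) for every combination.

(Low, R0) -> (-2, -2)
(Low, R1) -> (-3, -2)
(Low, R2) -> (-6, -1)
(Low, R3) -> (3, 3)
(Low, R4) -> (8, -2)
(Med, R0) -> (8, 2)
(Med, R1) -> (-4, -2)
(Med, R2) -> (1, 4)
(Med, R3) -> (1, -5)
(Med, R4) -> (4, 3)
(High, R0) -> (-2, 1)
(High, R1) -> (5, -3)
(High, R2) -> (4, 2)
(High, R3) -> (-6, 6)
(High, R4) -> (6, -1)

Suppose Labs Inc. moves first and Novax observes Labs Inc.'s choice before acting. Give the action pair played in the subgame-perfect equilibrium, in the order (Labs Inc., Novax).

Novax best-responds to each possible Labs Inc. move:
- Low: BR = R3, leader payoff 3.
- Med: BR = R2, leader payoff 1.
- High: BR = R3, leader payoff -6.
Among 3, 1, -6, the best is 3 at Low. Subgame-perfect outcome: (Low, R3) with payoffs (3, 3).

(Low, R3)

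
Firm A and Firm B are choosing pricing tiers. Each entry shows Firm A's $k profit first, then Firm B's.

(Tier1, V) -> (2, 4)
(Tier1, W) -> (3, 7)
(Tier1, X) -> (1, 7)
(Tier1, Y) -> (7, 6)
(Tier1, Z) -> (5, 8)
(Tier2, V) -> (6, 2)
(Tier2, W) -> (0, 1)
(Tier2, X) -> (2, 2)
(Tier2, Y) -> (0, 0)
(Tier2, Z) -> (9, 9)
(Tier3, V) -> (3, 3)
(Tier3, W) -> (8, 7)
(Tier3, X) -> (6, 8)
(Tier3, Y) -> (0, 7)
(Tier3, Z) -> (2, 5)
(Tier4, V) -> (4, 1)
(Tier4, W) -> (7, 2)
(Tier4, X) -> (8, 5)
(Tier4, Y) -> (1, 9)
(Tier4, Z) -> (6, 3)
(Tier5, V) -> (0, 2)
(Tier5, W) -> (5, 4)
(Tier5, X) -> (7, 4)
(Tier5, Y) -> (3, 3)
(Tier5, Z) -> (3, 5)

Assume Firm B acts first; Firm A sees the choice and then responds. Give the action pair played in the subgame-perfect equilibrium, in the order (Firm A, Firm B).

Firm A best-responds to each possible Firm B move:
- V: Firm A compares 2, 6, 3, 4, 0 and picks Tier2; Firm B would get 2.
- W: Firm A compares 3, 0, 8, 7, 5 and picks Tier3; Firm B would get 7.
- X: Firm A compares 1, 2, 6, 8, 7 and picks Tier4; Firm B would get 5.
- Y: Firm A compares 7, 0, 0, 1, 3 and picks Tier1; Firm B would get 6.
- Z: Firm A compares 5, 9, 2, 6, 3 and picks Tier2; Firm B would get 9.
Maximizing over 2, 7, 5, 6, 9, Firm B chooses Z. Subgame-perfect outcome: (Tier2, Z) with payoffs (9, 9).

(Tier2, Z)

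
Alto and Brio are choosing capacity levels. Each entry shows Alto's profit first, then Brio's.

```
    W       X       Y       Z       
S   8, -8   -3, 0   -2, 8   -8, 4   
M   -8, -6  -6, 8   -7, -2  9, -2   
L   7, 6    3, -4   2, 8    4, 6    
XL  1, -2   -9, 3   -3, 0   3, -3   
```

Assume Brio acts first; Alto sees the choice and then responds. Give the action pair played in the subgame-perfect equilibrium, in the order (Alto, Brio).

(L, Y)

Work backward from Alto's decision.
- W: Alto compares 8, -8, 7, 1 and picks S; Brio would get -8.
- X: Alto compares -3, -6, 3, -9 and picks L; Brio would get -4.
- Y: Alto compares -2, -7, 2, -3 and picks L; Brio would get 8.
- Z: Alto compares -8, 9, 4, 3 and picks M; Brio would get -2.
Among -8, -4, 8, -2, the best is 8 at Y. Subgame-perfect outcome: (L, Y) with payoffs (2, 8).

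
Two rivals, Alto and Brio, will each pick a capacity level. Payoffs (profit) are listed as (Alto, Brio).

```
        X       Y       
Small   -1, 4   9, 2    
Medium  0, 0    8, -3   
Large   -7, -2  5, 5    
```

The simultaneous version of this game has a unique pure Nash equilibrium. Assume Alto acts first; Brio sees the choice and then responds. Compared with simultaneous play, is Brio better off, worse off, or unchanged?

better off

Backward induction with Alto moving first.
- Small → Brio plays X (best of 4, 2); Alto gets -1.
- Medium → Brio plays X (best of 0, -3); Alto gets 0.
- Large → Brio plays Y (best of -2, 5); Alto gets 5.
Among -1, 0, 5, the best is 5 at Large. Subgame-perfect outcome: (Large, Y) with payoffs (5, 5).
Under simultaneous play:
Alto's best replies: X→Medium; Y→Small.
Brio's best replies: Small→X; Medium→X; Large→Y.
The unique mutual best reply is (Medium, X), giving (0, 0).
Brio earns 5 sequentially versus 0 at the Nash outcome: better off.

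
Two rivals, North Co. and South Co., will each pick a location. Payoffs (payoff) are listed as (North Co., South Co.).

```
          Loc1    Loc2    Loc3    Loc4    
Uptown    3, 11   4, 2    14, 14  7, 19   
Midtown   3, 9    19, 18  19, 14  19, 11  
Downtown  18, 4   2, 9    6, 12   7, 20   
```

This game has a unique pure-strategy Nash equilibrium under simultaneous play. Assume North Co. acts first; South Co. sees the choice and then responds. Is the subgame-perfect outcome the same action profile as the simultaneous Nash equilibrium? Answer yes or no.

yes

South Co. best-responds to each possible North Co. move:
- Uptown: South Co. compares 11, 2, 14, 19 and picks Loc4; North Co. would get 7.
- Midtown: South Co. compares 9, 18, 14, 11 and picks Loc2; North Co. would get 19.
- Downtown: South Co. compares 4, 9, 12, 20 and picks Loc4; North Co. would get 7.
Maximizing over 7, 19, 7, North Co. chooses Midtown. Subgame-perfect outcome: (Midtown, Loc2) with payoffs (19, 18).
For the simultaneous game, intersect best replies.
North Co.'s best replies: Loc1→Downtown; Loc2→Midtown; Loc3→Midtown; Loc4→Midtown.
South Co.'s best replies: Uptown→Loc4; Midtown→Loc2; Downtown→Loc4.
Only (Midtown, Loc2) has each player best-responding; Nash payoffs (19, 18).
Sequential outcome (Midtown, Loc2) coincides with the Nash profile (Midtown, Loc2).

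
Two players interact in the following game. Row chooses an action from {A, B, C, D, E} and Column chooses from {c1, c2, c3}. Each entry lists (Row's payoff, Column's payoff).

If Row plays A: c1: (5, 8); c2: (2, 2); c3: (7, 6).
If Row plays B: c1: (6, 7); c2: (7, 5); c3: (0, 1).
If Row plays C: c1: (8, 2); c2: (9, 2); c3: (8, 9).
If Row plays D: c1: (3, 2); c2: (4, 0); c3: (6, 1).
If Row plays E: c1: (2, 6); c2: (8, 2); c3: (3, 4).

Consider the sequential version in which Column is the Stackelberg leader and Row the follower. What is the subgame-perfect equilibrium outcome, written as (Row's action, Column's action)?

Row best-responds to each possible Column move:
- c1: BR = C, leader payoff 2.
- c2: BR = C, leader payoff 2.
- c3: BR = C, leader payoff 9.
Column's induced payoffs are 2, 2, 9, so Column commits to c3. Subgame-perfect outcome: (C, c3) with payoffs (8, 9).

(C, c3)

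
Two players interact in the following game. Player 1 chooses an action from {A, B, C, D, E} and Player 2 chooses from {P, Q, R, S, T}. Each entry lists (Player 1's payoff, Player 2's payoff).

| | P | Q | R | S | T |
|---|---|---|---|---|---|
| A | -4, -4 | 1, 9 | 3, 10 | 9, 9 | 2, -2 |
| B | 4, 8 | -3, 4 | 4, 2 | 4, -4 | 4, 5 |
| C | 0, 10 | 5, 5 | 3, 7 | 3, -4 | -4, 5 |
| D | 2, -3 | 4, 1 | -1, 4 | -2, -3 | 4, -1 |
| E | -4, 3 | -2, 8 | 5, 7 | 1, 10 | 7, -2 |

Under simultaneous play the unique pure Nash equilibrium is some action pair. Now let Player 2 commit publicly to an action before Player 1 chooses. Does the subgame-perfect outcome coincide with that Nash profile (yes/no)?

no

Solve by backward induction (Player 2 leads).
- P → Player 1 plays B (best of -4, 4, 0, 2, -4); Player 2 gets 8.
- Q → Player 1 plays C (best of 1, -3, 5, 4, -2); Player 2 gets 5.
- R → Player 1 plays E (best of 3, 4, 3, -1, 5); Player 2 gets 7.
- S → Player 1 plays A (best of 9, 4, 3, -2, 1); Player 2 gets 9.
- T → Player 1 plays E (best of 2, 4, -4, 4, 7); Player 2 gets -2.
Among 8, 5, 7, 9, -2, the best is 9 at S. Subgame-perfect outcome: (A, S) with payoffs (9, 9).
For the simultaneous game, intersect best replies.
Player 1's best replies: P→B; Q→C; R→E; S→A; T→E.
Player 2's best replies: A→R; B→P; C→P; D→R; E→S.
The unique mutual best reply is (B, P), giving (4, 8).
Sequential outcome (A, S) differs from the Nash profile (B, P).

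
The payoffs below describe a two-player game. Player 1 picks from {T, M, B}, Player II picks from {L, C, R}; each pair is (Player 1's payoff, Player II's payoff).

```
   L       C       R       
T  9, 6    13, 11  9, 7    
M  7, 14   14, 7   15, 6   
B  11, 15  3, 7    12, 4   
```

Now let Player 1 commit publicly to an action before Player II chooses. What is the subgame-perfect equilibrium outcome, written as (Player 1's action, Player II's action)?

Solve by backward induction (Player 1 leads).
- T → Player II plays C (best of 6, 11, 7); Player 1 gets 13.
- M → Player II plays L (best of 14, 7, 6); Player 1 gets 7.
- B → Player II plays L (best of 15, 7, 4); Player 1 gets 11.
Player 1's induced payoffs are 13, 7, 11, so Player 1 commits to T. Subgame-perfect outcome: (T, C) with payoffs (13, 11).

(T, C)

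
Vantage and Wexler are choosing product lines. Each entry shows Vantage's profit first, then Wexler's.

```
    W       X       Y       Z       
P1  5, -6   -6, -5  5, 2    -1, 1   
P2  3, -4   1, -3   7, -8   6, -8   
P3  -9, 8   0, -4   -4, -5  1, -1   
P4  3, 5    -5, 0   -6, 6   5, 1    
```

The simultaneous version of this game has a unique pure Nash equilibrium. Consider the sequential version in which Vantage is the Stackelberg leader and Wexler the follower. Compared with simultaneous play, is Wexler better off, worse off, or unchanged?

Solve by backward induction (Vantage leads).
- P1: Wexler compares -6, -5, 2, 1 and picks Y; Vantage would get 5.
- P2: Wexler compares -4, -3, -8, -8 and picks X; Vantage would get 1.
- P3: Wexler compares 8, -4, -5, -1 and picks W; Vantage would get -9.
- P4: Wexler compares 5, 0, 6, 1 and picks Y; Vantage would get -6.
Among 5, 1, -9, -6, the best is 5 at P1. Subgame-perfect outcome: (P1, Y) with payoffs (5, 2).
Under simultaneous play:
Vantage's best replies: W→P1; X→P2; Y→P2; Z→P2.
Wexler's best replies: P1→Y; P2→X; P3→W; P4→Y.
The unique mutual best reply is (P2, X), giving (1, -3).
Wexler earns 2 sequentially versus -3 at the Nash outcome: better off.

better off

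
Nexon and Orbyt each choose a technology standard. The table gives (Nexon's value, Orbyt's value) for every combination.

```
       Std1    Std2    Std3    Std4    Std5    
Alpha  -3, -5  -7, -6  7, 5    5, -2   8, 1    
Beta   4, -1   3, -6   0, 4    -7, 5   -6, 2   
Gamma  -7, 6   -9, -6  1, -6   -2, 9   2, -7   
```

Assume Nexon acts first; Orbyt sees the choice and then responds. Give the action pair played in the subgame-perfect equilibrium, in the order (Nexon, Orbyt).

Work backward from Orbyt's decision.
- Alpha → Orbyt plays Std3 (best of -5, -6, 5, -2, 1); Nexon gets 7.
- Beta → Orbyt plays Std4 (best of -1, -6, 4, 5, 2); Nexon gets -7.
- Gamma → Orbyt plays Std4 (best of 6, -6, -6, 9, -7); Nexon gets -2.
Maximizing over 7, -7, -2, Nexon chooses Alpha. Subgame-perfect outcome: (Alpha, Std3) with payoffs (7, 5).

(Alpha, Std3)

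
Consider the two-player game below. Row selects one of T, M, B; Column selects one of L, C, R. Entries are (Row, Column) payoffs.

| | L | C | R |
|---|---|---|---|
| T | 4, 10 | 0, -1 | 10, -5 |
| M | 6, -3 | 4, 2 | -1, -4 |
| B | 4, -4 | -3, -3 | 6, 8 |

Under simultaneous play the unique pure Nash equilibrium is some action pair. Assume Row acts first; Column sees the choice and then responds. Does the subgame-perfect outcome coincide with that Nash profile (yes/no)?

no

Column best-responds to each possible Row move:
- T: Column compares 10, -1, -5 and picks L; Row would get 4.
- M: Column compares -3, 2, -4 and picks C; Row would get 4.
- B: Column compares -4, -3, 8 and picks R; Row would get 6.
Among 4, 4, 6, the best is 6 at B. Subgame-perfect outcome: (B, R) with payoffs (6, 8).
Under simultaneous play:
Row's best replies: L→M; C→M; R→T.
Column's best replies: T→L; M→C; B→R.
The unique mutual best reply is (M, C), giving (4, 2).
Sequential outcome (B, R) differs from the Nash profile (M, C).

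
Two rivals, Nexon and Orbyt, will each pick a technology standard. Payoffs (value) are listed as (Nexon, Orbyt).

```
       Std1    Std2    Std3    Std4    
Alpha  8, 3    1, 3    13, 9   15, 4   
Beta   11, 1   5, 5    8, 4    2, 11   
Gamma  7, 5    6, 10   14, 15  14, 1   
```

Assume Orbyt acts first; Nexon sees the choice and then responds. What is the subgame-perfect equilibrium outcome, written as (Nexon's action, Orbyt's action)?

(Gamma, Std3)

Backward induction with Orbyt moving first.
- Std1 → Nexon plays Beta (best of 8, 11, 7); Orbyt gets 1.
- Std2 → Nexon plays Gamma (best of 1, 5, 6); Orbyt gets 10.
- Std3 → Nexon plays Gamma (best of 13, 8, 14); Orbyt gets 15.
- Std4 → Nexon plays Alpha (best of 15, 2, 14); Orbyt gets 4.
Among 1, 10, 15, 4, the best is 15 at Std3. Subgame-perfect outcome: (Gamma, Std3) with payoffs (14, 15).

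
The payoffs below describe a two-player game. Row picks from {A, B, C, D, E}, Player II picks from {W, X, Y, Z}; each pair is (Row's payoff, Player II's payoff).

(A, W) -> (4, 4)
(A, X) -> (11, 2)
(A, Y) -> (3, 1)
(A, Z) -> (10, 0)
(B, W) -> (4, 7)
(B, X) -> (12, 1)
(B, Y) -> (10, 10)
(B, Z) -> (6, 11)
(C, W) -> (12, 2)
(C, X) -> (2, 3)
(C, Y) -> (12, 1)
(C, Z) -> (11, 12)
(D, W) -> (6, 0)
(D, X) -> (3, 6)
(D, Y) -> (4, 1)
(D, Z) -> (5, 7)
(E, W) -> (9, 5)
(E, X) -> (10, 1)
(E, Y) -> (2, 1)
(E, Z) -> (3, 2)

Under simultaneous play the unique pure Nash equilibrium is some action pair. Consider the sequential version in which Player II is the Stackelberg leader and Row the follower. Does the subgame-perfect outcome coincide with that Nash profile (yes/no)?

yes

Row best-responds to each possible Player II move:
- W: BR = C, leader payoff 2.
- X: BR = B, leader payoff 1.
- Y: BR = C, leader payoff 1.
- Z: BR = C, leader payoff 12.
Player II's induced payoffs are 2, 1, 1, 12, so Player II commits to Z. Subgame-perfect outcome: (C, Z) with payoffs (11, 12).
For the simultaneous game, intersect best replies.
Row's best replies: W→C; X→B; Y→C; Z→C.
Player II's best replies: A→W; B→Z; C→Z; D→Z; E→W.
Only (C, Z) has each player best-responding; Nash payoffs (11, 12).
Sequential outcome (C, Z) coincides with the Nash profile (C, Z).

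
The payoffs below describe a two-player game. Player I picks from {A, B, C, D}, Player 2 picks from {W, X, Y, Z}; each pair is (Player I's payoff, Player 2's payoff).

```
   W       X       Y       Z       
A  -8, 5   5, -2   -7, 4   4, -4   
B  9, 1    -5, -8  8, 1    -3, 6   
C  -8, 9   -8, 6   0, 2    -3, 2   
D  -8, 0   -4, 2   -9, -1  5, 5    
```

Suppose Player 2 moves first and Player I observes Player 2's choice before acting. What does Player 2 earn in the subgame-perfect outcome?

5

Solve by backward induction (Player 2 leads).
- W: Player I compares -8, 9, -8, -8 and picks B; Player 2 would get 1.
- X: Player I compares 5, -5, -8, -4 and picks A; Player 2 would get -2.
- Y: Player I compares -7, 8, 0, -9 and picks B; Player 2 would get 1.
- Z: Player I compares 4, -3, -3, 5 and picks D; Player 2 would get 5.
Maximizing over 1, -2, 1, 5, Player 2 chooses Z. Subgame-perfect outcome: (D, Z) with payoffs (5, 5).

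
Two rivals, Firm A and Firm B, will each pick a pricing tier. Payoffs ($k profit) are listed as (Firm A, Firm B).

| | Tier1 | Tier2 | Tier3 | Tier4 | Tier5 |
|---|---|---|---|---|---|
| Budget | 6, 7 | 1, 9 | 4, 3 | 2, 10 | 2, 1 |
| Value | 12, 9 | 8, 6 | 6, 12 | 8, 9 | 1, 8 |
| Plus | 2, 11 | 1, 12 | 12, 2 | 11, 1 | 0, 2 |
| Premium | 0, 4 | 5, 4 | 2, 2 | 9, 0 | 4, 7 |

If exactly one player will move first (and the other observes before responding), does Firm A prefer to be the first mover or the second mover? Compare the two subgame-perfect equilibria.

second

If Firm A leads: Firm B's best replies are Budget→Tier4, Value→Tier3, Plus→Tier2, Premium→Tier5; Firm A's induced payoffs 2, 6, 1, 4; outcome (Value, Tier3), payoffs (6, 12).
If Firm B leads: Firm A's best replies are Tier1→Value, Tier2→Value, Tier3→Plus, Tier4→Plus, Tier5→Premium; Firm B's induced payoffs 9, 6, 2, 1, 7; outcome (Value, Tier1), payoffs (12, 9).
Firm A gets 6 moving first and 12 moving second, so Firm A prefers to move second.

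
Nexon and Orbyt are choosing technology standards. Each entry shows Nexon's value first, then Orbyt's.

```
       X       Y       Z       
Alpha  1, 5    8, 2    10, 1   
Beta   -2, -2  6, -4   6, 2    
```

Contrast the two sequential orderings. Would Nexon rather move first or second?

If Nexon leads: Orbyt's best replies are Alpha→X, Beta→Z; Nexon's induced payoffs 1, 6; outcome (Beta, Z), payoffs (6, 2).
If Orbyt leads: Nexon's best replies are X→Alpha, Y→Alpha, Z→Alpha; Orbyt's induced payoffs 5, 2, 1; outcome (Alpha, X), payoffs (1, 5).
Nexon gets 6 moving first and 1 moving second, so Nexon prefers to move first.

first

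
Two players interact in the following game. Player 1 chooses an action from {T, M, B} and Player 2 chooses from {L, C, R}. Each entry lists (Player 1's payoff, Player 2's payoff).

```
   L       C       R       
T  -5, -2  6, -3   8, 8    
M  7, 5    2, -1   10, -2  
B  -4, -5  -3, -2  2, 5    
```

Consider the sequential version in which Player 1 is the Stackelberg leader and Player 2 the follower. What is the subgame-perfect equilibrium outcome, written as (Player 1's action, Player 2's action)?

(T, R)

Solve by backward induction (Player 1 leads).
- T: Player 2 compares -2, -3, 8 and picks R; Player 1 would get 8.
- M: Player 2 compares 5, -1, -2 and picks L; Player 1 would get 7.
- B: Player 2 compares -5, -2, 5 and picks R; Player 1 would get 2.
Player 1's induced payoffs are 8, 7, 2, so Player 1 commits to T. Subgame-perfect outcome: (T, R) with payoffs (8, 8).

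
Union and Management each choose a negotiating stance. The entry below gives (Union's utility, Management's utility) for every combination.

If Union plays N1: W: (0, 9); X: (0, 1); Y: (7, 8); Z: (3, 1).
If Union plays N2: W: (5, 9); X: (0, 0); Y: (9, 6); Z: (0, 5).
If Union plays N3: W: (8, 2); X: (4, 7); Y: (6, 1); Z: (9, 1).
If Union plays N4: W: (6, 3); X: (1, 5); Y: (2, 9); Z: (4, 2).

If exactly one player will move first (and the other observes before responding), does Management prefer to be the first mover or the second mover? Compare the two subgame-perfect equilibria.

If Union leads: Management's best replies are N1→W, N2→W, N3→X, N4→Y; Union's induced payoffs 0, 5, 4, 2; outcome (N2, W), payoffs (5, 9).
If Management leads: Union's best replies are W→N3, X→N3, Y→N2, Z→N3; Management's induced payoffs 2, 7, 6, 1; outcome (N3, X), payoffs (4, 7).
Management gets 7 moving first and 9 moving second, so Management prefers to move second.

second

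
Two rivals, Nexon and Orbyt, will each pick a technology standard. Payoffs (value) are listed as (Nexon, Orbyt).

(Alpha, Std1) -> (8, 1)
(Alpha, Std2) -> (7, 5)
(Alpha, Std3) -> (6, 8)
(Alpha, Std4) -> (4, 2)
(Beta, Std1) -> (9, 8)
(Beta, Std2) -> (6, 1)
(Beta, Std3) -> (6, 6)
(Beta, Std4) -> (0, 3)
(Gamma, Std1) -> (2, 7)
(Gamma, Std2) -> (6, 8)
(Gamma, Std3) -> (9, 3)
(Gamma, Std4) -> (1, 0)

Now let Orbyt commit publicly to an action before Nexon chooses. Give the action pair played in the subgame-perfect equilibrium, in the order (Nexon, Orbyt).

Solve by backward induction (Orbyt leads).
- Std1: Nexon compares 8, 9, 2 and picks Beta; Orbyt would get 8.
- Std2: Nexon compares 7, 6, 6 and picks Alpha; Orbyt would get 5.
- Std3: Nexon compares 6, 6, 9 and picks Gamma; Orbyt would get 3.
- Std4: Nexon compares 4, 0, 1 and picks Alpha; Orbyt would get 2.
Among 8, 5, 3, 2, the best is 8 at Std1. Subgame-perfect outcome: (Beta, Std1) with payoffs (9, 8).

(Beta, Std1)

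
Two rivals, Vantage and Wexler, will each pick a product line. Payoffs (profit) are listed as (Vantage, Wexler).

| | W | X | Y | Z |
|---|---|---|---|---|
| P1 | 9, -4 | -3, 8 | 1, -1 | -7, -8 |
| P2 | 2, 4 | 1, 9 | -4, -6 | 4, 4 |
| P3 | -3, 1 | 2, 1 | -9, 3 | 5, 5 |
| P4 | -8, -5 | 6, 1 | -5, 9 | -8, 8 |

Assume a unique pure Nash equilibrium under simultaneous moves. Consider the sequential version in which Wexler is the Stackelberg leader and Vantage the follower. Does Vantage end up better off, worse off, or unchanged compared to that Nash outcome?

Vantage best-responds to each possible Wexler move:
- W → Vantage plays P1 (best of 9, 2, -3, -8); Wexler gets -4.
- X → Vantage plays P4 (best of -3, 1, 2, 6); Wexler gets 1.
- Y → Vantage plays P1 (best of 1, -4, -9, -5); Wexler gets -1.
- Z → Vantage plays P3 (best of -7, 4, 5, -8); Wexler gets 5.
Maximizing over -4, 1, -1, 5, Wexler chooses Z. Subgame-perfect outcome: (P3, Z) with payoffs (5, 5).
Now find the simultaneous Nash equilibrium.
Vantage's best replies: W→P1; X→P4; Y→P1; Z→P3.
Wexler's best replies: P1→X; P2→X; P3→Z; P4→Y.
The unique mutual best reply is (P3, Z), giving (5, 5).
Vantage earns 5 sequentially versus 5 at the Nash outcome: unchanged.

unchanged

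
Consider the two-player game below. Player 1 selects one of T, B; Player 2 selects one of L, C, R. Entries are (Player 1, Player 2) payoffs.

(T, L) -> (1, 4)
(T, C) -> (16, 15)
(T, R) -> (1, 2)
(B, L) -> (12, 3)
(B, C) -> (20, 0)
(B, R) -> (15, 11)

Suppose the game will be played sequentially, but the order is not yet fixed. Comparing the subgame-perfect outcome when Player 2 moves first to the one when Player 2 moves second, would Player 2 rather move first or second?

second

If Player 1 leads: Player 2's best replies are T→C, B→R; Player 1's induced payoffs 16, 15; outcome (T, C), payoffs (16, 15).
If Player 2 leads: Player 1's best replies are L→B, C→B, R→B; Player 2's induced payoffs 3, 0, 11; outcome (B, R), payoffs (15, 11).
Player 2 gets 11 moving first and 15 moving second, so Player 2 prefers to move second.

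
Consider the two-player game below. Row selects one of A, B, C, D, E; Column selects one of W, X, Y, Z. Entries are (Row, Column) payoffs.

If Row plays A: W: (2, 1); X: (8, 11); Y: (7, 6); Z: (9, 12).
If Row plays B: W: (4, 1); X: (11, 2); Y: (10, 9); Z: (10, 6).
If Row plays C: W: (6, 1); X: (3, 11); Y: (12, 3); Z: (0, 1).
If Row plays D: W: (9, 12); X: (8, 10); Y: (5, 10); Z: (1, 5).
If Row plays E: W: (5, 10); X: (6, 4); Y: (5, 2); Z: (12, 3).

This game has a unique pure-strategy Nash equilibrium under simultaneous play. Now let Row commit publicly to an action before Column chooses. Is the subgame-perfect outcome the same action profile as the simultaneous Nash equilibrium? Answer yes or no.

Column best-responds to each possible Row move:
- A → Column plays Z (best of 1, 11, 6, 12); Row gets 9.
- B → Column plays Y (best of 1, 2, 9, 6); Row gets 10.
- C → Column plays X (best of 1, 11, 3, 1); Row gets 3.
- D → Column plays W (best of 12, 10, 10, 5); Row gets 9.
- E → Column plays W (best of 10, 4, 2, 3); Row gets 5.
Among 9, 10, 3, 9, 5, the best is 10 at B. Subgame-perfect outcome: (B, Y) with payoffs (10, 9).
For the simultaneous game, intersect best replies.
Row's best replies: W→D; X→B; Y→C; Z→E.
Column's best replies: A→Z; B→Y; C→X; D→W; E→W.
Only (D, W) has each player best-responding; Nash payoffs (9, 12).
Sequential outcome (B, Y) differs from the Nash profile (D, W).

no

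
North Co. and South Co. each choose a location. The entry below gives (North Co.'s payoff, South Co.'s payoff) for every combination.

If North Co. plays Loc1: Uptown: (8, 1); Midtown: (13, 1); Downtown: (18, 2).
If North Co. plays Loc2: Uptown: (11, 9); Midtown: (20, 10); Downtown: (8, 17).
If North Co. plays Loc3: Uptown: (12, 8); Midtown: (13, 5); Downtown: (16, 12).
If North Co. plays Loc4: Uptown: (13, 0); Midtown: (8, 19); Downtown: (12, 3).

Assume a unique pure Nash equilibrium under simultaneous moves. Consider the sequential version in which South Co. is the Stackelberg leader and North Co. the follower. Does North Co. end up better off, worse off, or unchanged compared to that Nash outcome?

North Co. best-responds to each possible South Co. move:
- Uptown: BR = Loc4, leader payoff 0.
- Midtown: BR = Loc2, leader payoff 10.
- Downtown: BR = Loc1, leader payoff 2.
Among 0, 10, 2, the best is 10 at Midtown. Subgame-perfect outcome: (Loc2, Midtown) with payoffs (20, 10).
For the simultaneous game, intersect best replies.
North Co.'s best replies: Uptown→Loc4; Midtown→Loc2; Downtown→Loc1.
South Co.'s best replies: Loc1→Downtown; Loc2→Downtown; Loc3→Downtown; Loc4→Midtown.
The unique mutual best reply is (Loc1, Downtown), giving (18, 2).
North Co. earns 20 sequentially versus 18 at the Nash outcome: better off.

better off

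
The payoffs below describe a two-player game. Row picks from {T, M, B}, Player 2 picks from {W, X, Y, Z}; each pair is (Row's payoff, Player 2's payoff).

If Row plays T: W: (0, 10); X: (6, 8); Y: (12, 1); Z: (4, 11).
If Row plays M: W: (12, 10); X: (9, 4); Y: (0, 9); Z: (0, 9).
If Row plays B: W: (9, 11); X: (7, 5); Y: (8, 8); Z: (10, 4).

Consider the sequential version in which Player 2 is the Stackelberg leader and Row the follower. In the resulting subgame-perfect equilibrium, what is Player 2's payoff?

Solve by backward induction (Player 2 leads).
- W → Row plays M (best of 0, 12, 9); Player 2 gets 10.
- X → Row plays M (best of 6, 9, 7); Player 2 gets 4.
- Y → Row plays T (best of 12, 0, 8); Player 2 gets 1.
- Z → Row plays B (best of 4, 0, 10); Player 2 gets 4.
Among 10, 4, 1, 4, the best is 10 at W. Subgame-perfect outcome: (M, W) with payoffs (12, 10).

10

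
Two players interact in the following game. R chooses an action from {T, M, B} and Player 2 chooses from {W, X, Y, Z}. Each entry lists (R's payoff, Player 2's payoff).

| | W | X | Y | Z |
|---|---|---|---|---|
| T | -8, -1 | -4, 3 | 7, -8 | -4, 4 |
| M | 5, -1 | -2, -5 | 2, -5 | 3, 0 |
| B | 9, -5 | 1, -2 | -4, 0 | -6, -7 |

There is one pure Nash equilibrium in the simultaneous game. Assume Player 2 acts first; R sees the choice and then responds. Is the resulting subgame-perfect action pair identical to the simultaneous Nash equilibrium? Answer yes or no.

Backward induction with Player 2 moving first.
- W: R compares -8, 5, 9 and picks B; Player 2 would get -5.
- X: R compares -4, -2, 1 and picks B; Player 2 would get -2.
- Y: R compares 7, 2, -4 and picks T; Player 2 would get -8.
- Z: R compares -4, 3, -6 and picks M; Player 2 would get 0.
Maximizing over -5, -2, -8, 0, Player 2 chooses Z. Subgame-perfect outcome: (M, Z) with payoffs (3, 0).
For the simultaneous game, intersect best replies.
R's best replies: W→B; X→B; Y→T; Z→M.
Player 2's best replies: T→Z; M→Z; B→Y.
The unique mutual best reply is (M, Z), giving (3, 0).
Sequential outcome (M, Z) coincides with the Nash profile (M, Z).

yes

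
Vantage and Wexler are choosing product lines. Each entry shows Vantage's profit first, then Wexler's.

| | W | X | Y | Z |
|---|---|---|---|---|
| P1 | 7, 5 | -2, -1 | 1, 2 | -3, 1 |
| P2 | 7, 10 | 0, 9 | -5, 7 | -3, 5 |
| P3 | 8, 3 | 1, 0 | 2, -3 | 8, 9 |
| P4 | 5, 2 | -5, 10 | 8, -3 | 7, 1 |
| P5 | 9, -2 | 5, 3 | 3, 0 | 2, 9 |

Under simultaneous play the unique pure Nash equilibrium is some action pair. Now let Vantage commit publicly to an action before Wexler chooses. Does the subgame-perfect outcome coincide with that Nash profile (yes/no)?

yes

Solve by backward induction (Vantage leads).
- P1: BR = W, leader payoff 7.
- P2: BR = W, leader payoff 7.
- P3: BR = Z, leader payoff 8.
- P4: BR = X, leader payoff -5.
- P5: BR = Z, leader payoff 2.
Maximizing over 7, 7, 8, -5, 2, Vantage chooses P3. Subgame-perfect outcome: (P3, Z) with payoffs (8, 9).
For the simultaneous game, intersect best replies.
Vantage's best replies: W→P5; X→P5; Y→P4; Z→P3.
Wexler's best replies: P1→W; P2→W; P3→Z; P4→X; P5→Z.
Only (P3, Z) has each player best-responding; Nash payoffs (8, 9).
Sequential outcome (P3, Z) coincides with the Nash profile (P3, Z).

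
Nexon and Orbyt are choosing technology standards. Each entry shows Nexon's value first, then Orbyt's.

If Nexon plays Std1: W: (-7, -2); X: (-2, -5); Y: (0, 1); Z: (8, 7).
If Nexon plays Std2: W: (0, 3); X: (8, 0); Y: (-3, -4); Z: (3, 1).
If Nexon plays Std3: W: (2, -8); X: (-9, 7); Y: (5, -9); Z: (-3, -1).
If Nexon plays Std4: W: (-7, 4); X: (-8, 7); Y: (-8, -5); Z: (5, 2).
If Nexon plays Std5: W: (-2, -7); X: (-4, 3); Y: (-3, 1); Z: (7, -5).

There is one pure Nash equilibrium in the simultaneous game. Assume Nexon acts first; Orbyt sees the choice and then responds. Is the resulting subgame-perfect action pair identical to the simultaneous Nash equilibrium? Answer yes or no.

Orbyt best-responds to each possible Nexon move:
- Std1: Orbyt compares -2, -5, 1, 7 and picks Z; Nexon would get 8.
- Std2: Orbyt compares 3, 0, -4, 1 and picks W; Nexon would get 0.
- Std3: Orbyt compares -8, 7, -9, -1 and picks X; Nexon would get -9.
- Std4: Orbyt compares 4, 7, -5, 2 and picks X; Nexon would get -8.
- Std5: Orbyt compares -7, 3, 1, -5 and picks X; Nexon would get -4.
Among 8, 0, -9, -8, -4, the best is 8 at Std1. Subgame-perfect outcome: (Std1, Z) with payoffs (8, 7).
Now find the simultaneous Nash equilibrium.
Nexon's best replies: W→Std3; X→Std2; Y→Std3; Z→Std1.
Orbyt's best replies: Std1→Z; Std2→W; Std3→X; Std4→X; Std5→X.
The unique mutual best reply is (Std1, Z), giving (8, 7).
Sequential outcome (Std1, Z) coincides with the Nash profile (Std1, Z).

yes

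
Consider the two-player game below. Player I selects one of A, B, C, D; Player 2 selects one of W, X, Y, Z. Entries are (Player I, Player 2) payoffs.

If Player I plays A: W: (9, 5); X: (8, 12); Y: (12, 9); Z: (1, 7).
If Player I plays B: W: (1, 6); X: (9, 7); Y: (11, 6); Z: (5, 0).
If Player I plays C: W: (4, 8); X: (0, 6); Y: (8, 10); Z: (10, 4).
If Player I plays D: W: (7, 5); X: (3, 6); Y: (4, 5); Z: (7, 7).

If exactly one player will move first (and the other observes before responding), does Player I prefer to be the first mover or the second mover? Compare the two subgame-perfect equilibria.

second

If Player I leads: Player 2's best replies are A→X, B→X, C→Y, D→Z; Player I's induced payoffs 8, 9, 8, 7; outcome (B, X), payoffs (9, 7).
If Player 2 leads: Player I's best replies are W→A, X→B, Y→A, Z→C; Player 2's induced payoffs 5, 7, 9, 4; outcome (A, Y), payoffs (12, 9).
Player I gets 9 moving first and 12 moving second, so Player I prefers to move second.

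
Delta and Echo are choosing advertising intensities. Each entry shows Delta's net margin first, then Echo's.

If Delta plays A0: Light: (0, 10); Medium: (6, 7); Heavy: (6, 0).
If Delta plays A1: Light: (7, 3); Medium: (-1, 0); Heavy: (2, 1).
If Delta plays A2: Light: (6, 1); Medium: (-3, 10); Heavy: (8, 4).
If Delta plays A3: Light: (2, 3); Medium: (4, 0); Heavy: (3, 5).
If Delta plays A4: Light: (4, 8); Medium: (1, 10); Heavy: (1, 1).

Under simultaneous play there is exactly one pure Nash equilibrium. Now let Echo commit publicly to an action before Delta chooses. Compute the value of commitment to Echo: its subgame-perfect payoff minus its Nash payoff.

Work backward from Delta's decision.
- Light → Delta plays A1 (best of 0, 7, 6, 2, 4); Echo gets 3.
- Medium → Delta plays A0 (best of 6, -1, -3, 4, 1); Echo gets 7.
- Heavy → Delta plays A2 (best of 6, 2, 8, 3, 1); Echo gets 4.
Echo's induced payoffs are 3, 7, 4, so Echo commits to Medium. Subgame-perfect outcome: (A0, Medium) with payoffs (6, 7).
Under simultaneous play:
Delta's best replies: Light→A1; Medium→A0; Heavy→A2.
Echo's best replies: A0→Light; A1→Light; A2→Medium; A3→Heavy; A4→Medium.
Only (A1, Light) has each player best-responding; Nash payoffs (7, 3).
Echo's commitment gain: 7 − 3 = 4.

4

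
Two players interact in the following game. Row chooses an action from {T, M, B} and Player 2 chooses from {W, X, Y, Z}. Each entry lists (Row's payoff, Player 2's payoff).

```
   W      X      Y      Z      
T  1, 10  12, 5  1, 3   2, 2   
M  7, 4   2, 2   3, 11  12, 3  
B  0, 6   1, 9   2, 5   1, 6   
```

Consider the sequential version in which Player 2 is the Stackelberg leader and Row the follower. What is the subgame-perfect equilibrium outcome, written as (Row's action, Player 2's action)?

Backward induction with Player 2 moving first.
- W: BR = M, leader payoff 4.
- X: BR = T, leader payoff 5.
- Y: BR = M, leader payoff 11.
- Z: BR = M, leader payoff 3.
Player 2's induced payoffs are 4, 5, 11, 3, so Player 2 commits to Y. Subgame-perfect outcome: (M, Y) with payoffs (3, 11).

(M, Y)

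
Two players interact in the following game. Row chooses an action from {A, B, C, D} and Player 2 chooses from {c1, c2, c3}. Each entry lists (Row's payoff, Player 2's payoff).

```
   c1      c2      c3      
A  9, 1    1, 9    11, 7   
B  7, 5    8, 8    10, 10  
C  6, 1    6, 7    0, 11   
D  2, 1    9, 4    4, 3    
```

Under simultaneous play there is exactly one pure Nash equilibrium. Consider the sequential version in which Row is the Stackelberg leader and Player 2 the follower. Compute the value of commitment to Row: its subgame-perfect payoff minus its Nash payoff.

Backward induction with Row moving first.
- A: Player 2 compares 1, 9, 7 and picks c2; Row would get 1.
- B: Player 2 compares 5, 8, 10 and picks c3; Row would get 10.
- C: Player 2 compares 1, 7, 11 and picks c3; Row would get 0.
- D: Player 2 compares 1, 4, 3 and picks c2; Row would get 9.
Maximizing over 1, 10, 0, 9, Row chooses B. Subgame-perfect outcome: (B, c3) with payoffs (10, 10).
Under simultaneous play:
Row's best replies: c1→A; c2→D; c3→A.
Player 2's best replies: A→c2; B→c3; C→c3; D→c2.
Only (D, c2) has each player best-responding; Nash payoffs (9, 4).
Row's commitment gain: 10 − 9 = 1.

1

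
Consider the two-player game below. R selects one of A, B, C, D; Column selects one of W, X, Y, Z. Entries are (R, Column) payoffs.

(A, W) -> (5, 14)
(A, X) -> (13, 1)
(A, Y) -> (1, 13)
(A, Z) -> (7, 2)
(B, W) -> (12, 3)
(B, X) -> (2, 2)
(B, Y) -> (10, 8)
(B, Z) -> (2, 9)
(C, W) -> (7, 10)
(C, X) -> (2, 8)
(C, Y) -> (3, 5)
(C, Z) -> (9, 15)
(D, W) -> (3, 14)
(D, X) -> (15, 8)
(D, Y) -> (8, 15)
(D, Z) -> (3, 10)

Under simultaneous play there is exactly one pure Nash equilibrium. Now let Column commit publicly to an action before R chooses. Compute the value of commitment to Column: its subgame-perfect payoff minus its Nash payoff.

0

Solve by backward induction (Column leads).
- W: BR = B, leader payoff 3.
- X: BR = D, leader payoff 8.
- Y: BR = B, leader payoff 8.
- Z: BR = C, leader payoff 15.
Among 3, 8, 8, 15, the best is 15 at Z. Subgame-perfect outcome: (C, Z) with payoffs (9, 15).
Under simultaneous play:
R's best replies: W→B; X→D; Y→B; Z→C.
Column's best replies: A→W; B→Z; C→Z; D→Y.
The unique mutual best reply is (C, Z), giving (9, 15).
Column's commitment gain: 15 − 15 = 0.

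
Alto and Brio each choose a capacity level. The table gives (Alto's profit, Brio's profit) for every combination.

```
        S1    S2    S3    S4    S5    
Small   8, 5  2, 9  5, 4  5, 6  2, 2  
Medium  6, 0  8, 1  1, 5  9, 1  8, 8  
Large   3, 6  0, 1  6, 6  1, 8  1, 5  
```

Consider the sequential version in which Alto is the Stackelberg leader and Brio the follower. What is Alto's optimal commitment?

Medium

Backward induction with Alto moving first.
- Small: Brio compares 5, 9, 4, 6, 2 and picks S2; Alto would get 2.
- Medium: Brio compares 0, 1, 5, 1, 8 and picks S5; Alto would get 8.
- Large: Brio compares 6, 1, 6, 8, 5 and picks S4; Alto would get 1.
Alto's induced payoffs are 2, 8, 1, so Alto commits to Medium. Subgame-perfect outcome: (Medium, S5) with payoffs (8, 8).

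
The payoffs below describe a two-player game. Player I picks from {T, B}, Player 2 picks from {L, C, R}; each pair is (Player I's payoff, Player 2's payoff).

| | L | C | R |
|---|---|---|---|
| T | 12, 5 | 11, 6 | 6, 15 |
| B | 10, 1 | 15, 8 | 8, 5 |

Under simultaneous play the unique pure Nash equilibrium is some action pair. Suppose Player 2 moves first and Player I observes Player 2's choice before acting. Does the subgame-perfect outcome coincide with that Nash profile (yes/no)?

yes

Player I best-responds to each possible Player 2 move:
- L: BR = T, leader payoff 5.
- C: BR = B, leader payoff 8.
- R: BR = B, leader payoff 5.
Player 2's induced payoffs are 5, 8, 5, so Player 2 commits to C. Subgame-perfect outcome: (B, C) with payoffs (15, 8).
Under simultaneous play:
Player I's best replies: L→T; C→B; R→B.
Player 2's best replies: T→R; B→C.
Only (B, C) has each player best-responding; Nash payoffs (15, 8).
Sequential outcome (B, C) coincides with the Nash profile (B, C).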